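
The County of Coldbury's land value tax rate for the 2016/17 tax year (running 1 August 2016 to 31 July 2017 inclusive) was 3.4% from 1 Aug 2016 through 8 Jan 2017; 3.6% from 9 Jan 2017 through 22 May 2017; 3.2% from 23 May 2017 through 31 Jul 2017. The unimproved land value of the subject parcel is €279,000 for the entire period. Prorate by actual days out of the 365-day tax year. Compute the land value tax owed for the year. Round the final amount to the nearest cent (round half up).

€9,583.84

1 Aug 2016 – 8 Jan 2017: 161 days at 3.4% → €279,000 × 3.4% × 161/365 = €4,184.2356
9 Jan – 22 May 2017: 134 days at 3.6% → €279,000 × 3.6% × 134/365 = €3,687.3863
23 May – 31 Jul 2017: 70 days at 3.2% → €279,000 × 3.2% × 70/365 = €1,712.2192
Total = €9,583.8411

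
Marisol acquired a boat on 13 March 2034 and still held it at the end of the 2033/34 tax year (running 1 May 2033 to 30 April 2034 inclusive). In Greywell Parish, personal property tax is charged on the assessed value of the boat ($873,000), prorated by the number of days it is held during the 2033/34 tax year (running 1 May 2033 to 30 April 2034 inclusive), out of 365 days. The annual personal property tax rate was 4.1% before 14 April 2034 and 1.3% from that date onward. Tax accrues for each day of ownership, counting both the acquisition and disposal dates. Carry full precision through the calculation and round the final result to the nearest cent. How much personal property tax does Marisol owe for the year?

13 March – 13 April 2034: 32 days at 4.1% → $873,000 × 4.1% × 32/365 = $3,138.0164
14 April – 30 April 2034: 17 days at 1.3% → $873,000 × 1.3% × 17/365 = $528.5836
Total = $3,666.6000

$3,666.60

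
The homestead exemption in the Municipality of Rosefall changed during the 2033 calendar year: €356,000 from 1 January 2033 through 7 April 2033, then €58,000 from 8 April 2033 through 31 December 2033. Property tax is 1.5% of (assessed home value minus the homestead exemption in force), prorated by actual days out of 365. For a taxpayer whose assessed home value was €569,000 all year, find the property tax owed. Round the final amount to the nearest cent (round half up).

1 January – 7 April 2033: 97 days, exemption €356,000 → (€569,000 − €356,000) × 1.5% × 97/365 = €849.0822
8 April – 31 December 2033: 268 days, exemption €58,000 → (€569,000 − €58,000) × 1.5% × 268/365 = €5,628.0000
Total = €6,477.0822

€6,477.08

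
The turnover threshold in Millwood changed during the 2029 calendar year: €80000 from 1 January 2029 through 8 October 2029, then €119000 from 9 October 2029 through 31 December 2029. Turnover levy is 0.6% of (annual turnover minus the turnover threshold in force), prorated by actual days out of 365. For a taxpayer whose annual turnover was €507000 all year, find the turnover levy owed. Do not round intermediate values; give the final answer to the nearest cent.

1 January – 8 October 2029: 281 days, exemption €80000 → (€507000 − €80000) × 0.6% × 281/365 = €1972.3890
9 October – 31 December 2029: 84 days, exemption €119000 → (€507000 − €119000) × 0.6% × 84/365 = €535.7589
Total = €2508.1479

€2508.15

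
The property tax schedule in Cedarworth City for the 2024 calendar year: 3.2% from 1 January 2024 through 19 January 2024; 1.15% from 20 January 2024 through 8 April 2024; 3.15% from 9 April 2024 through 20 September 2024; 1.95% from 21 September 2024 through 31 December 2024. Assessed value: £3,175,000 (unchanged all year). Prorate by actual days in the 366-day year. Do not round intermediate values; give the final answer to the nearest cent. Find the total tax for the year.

1 January – 19 January 2024: 19 days at 3.2% → £3,175,000 × 3.2% × 19/366 = £5,274.3169
20 January – 8 April 2024: 80 days at 1.15% → £3,175,000 × 1.15% × 80/366 = £7,980.8743
9 April – 20 September 2024: 165 days at 3.15% → £3,175,000 × 3.15% × 165/366 = £45,087.6025
21 September – 31 December 2024: 102 days at 1.95% → £3,175,000 × 1.95% × 102/366 = £17,254.3033
Total = £75,597.0970

£75,597.10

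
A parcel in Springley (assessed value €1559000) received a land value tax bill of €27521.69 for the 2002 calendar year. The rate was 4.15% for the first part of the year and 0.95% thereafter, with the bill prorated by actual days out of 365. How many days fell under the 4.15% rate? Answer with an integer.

93 days

Let d = days at the first rate; then 365 − d days at the second rate.
€1559000 × [4.15%·d + 0.95%·(365−d)] / 365 = €27521.69
Solving gives d = 93, so the new rate took effect on 4 April 2002.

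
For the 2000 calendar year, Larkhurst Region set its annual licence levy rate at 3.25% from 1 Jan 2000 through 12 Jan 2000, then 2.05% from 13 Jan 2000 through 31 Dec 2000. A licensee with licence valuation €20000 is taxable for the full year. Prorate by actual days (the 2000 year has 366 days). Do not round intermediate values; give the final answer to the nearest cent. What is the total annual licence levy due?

1 Jan – 12 Jan 2000: 12 days at 3.25% → €20000 × 3.25% × 12/366 = €21.3115
13 Jan – 31 Dec 2000: 354 days at 2.05% → €20000 × 2.05% × 354/366 = €396.5574
Total = €417.8689

€417.87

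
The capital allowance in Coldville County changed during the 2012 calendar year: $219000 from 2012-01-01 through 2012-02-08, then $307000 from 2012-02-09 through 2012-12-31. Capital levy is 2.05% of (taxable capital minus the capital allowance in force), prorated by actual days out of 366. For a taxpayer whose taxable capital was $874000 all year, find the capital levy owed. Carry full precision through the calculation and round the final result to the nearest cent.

2012-01-01 to 2012-02-08: 39 days, exemption $219000 → ($874000 − $219000) × 2.05% × 39/366 = $1430.7992
2012-02-09 to 2012-12-31: 327 days, exemption $307000 → ($874000 − $307000) × 2.05% × 327/366 = $10384.9303
Total = $11815.7295

$11815.73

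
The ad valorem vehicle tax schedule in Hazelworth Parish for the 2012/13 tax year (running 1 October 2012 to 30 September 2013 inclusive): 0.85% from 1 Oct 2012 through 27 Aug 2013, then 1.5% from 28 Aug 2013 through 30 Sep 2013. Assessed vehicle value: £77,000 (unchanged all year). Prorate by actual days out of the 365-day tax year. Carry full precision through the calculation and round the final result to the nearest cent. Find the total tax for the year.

£701.12

1 Oct 2012 – 27 Aug 2013: 331 days at 0.85% → £77,000 × 0.85% × 331/365 = £593.5329
28 Aug – 30 Sep 2013: 34 days at 1.5% → £77,000 × 1.5% × 34/365 = £107.5890
Total = £701.1219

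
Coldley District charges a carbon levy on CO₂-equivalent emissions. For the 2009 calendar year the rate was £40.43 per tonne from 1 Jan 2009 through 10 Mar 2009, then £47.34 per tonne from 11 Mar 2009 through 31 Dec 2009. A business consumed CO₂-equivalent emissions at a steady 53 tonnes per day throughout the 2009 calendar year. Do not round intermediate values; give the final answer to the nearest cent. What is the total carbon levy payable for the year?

£890522.43

1 Jan – 10 Mar 2009: 69 days × 53 tonnes/day = 3,657 tonnes at £40.43/tonne → £147852.51
11 Mar – 31 Dec 2009: 296 days × 53 tonnes/day = 15,688 tonnes at £47.34/tonne → £742669.92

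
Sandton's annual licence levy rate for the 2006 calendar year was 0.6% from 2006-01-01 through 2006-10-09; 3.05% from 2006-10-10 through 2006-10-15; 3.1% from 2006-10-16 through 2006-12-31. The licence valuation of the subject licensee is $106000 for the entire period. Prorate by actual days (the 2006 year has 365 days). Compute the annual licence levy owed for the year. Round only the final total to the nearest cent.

2006-01-01 to 2006-10-09: 282 days at 0.6% → $106000 × 0.6% × 282/365 = $491.3753
2006-10-10 to 2006-10-15: 6 days at 3.05% → $106000 × 3.05% × 6/365 = $53.1452
2006-10-16 to 2006-12-31: 77 days at 3.1% → $106000 × 3.1% × 77/365 = $693.2110
Total = $1237.7315

$1237.73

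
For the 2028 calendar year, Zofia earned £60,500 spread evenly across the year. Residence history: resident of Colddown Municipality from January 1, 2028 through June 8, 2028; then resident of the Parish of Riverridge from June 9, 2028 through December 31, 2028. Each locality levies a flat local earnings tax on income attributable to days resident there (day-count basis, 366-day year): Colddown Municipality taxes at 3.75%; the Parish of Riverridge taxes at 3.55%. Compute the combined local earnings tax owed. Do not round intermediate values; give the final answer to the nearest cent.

Colddown Municipality, January 1 – June 8, 2028: 160 days → £60,500 × 3.75% × 160/366 = £991.8033
The Parish of Riverridge, June 9 – December 31, 2028: 206 days → £60,500 × 3.55% × 206/366 = £1,208.8429
Total = £2,200.6462

£2,200.65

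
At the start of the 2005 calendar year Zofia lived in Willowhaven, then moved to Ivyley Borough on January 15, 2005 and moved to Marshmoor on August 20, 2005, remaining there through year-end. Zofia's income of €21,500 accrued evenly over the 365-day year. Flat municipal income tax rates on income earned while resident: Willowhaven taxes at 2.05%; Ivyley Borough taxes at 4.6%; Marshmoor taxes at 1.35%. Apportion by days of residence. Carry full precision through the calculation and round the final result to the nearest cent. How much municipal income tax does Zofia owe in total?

Willowhaven, January 1 – January 14, 2005: 14 days → €21,500 × 2.05% × 14/365 = €16.9055
Ivyley Borough, January 15 – August 19, 2005: 217 days → €21,500 × 4.6% × 217/365 = €587.9808
Marshmoor, August 20 – December 31, 2005: 134 days → €21,500 × 1.35% × 134/365 = €106.5575
Total = €711.4438

€711.44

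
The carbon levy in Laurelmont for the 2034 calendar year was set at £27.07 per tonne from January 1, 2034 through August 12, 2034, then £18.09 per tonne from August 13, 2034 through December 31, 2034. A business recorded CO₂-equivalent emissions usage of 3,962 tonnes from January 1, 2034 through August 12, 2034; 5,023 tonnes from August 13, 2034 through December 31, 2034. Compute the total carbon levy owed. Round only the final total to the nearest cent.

January 1 – August 12, 2034: 3,962 tonnes at £27.07/tonne → £107,251.34
August 13 – December 31, 2034: 5,023 tonnes at £18.09/tonne → £90,866.07

£198,117.41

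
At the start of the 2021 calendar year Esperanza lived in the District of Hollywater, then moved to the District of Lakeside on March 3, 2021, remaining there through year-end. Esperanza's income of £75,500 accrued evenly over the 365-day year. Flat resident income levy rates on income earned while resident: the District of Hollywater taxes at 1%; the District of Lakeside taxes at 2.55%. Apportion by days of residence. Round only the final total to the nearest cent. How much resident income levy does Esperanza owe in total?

£1,729.67

The District of Hollywater, January 1 – March 2, 2021: 61 days → £75,500 × 1% × 61/365 = £126.1781
The District of Lakeside, March 3 – December 31, 2021: 304 days → £75,500 × 2.55% × 304/365 = £1,603.4959
Total = £1,729.6740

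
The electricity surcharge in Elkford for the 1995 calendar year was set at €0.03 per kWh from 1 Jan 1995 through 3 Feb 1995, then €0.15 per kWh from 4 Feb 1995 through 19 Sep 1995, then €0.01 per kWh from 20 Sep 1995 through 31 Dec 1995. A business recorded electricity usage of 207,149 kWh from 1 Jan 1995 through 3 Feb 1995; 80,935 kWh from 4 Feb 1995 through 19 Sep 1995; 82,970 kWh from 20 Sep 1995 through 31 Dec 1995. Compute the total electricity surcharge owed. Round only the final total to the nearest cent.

€19,184.42

1 Jan – 3 Feb 1995: 207,149 kWh at €0.03/kWh → €6,214.47
4 Feb – 19 Sep 1995: 80,935 kWh at €0.15/kWh → €12,140.25
20 Sep – 31 Dec 1995: 82,970 kWh at €0.01/kWh → €829.70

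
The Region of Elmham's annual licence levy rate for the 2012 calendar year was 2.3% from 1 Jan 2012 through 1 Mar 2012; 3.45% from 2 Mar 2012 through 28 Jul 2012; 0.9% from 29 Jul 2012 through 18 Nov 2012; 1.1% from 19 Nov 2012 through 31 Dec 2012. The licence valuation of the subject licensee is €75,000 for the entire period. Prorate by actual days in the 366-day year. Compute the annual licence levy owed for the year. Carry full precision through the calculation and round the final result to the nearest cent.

€1,646.21

1 Jan – 1 Mar 2012: 61 days at 2.3% → €75,000 × 2.3% × 61/366 = €287.5000
2 Mar – 28 Jul 2012: 149 days at 3.45% → €75,000 × 3.45% × 149/366 = €1,053.3811
29 Jul – 18 Nov 2012: 113 days at 0.9% → €75,000 × 0.9% × 113/366 = €208.4016
19 Nov – 31 Dec 2012: 43 days at 1.1% → €75,000 × 1.1% × 43/366 = €96.9262
Total = €1,646.2090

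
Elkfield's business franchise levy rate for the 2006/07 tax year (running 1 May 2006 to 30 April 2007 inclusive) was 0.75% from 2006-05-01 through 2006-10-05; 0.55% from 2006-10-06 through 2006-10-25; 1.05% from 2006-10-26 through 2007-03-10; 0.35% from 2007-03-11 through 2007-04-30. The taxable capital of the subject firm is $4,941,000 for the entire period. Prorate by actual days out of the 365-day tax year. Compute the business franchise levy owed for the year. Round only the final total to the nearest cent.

$39,277.57

2006-05-01 to 2006-10-05: 158 days at 0.75% → $4,941,000 × 0.75% × 158/365 = $16,041.3288
2006-10-06 to 2006-10-25: 20 days at 0.55% → $4,941,000 × 0.55% × 20/365 = $1,489.0685
2006-10-26 to 2007-03-10: 136 days at 1.05% → $4,941,000 × 1.05% × 136/365 = $19,330.8164
2007-03-11 to 2007-04-30: 51 days at 0.35% → $4,941,000 × 0.35% × 51/365 = $2,416.3521
Total = $39,277.5658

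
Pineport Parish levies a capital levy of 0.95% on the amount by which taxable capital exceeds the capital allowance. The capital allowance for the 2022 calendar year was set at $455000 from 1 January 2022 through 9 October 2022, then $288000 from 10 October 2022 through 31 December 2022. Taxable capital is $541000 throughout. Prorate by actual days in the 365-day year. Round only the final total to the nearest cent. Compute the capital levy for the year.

1 January – 9 October 2022: 282 days, exemption $455000 → ($541000 − $455000) × 0.95% × 282/365 = $631.2164
10 October – 31 December 2022: 83 days, exemption $288000 → ($541000 − $288000) × 0.95% × 83/365 = $546.5493
Total = $1177.7658

$1177.77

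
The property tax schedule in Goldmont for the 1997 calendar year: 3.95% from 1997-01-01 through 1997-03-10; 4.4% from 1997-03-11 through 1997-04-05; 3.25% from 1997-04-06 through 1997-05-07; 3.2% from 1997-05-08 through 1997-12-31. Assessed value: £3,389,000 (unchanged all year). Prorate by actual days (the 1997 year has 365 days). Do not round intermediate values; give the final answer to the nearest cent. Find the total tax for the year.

£116,298.41

1997-01-01 to 1997-03-10: 69 days at 3.95% → £3,389,000 × 3.95% × 69/365 = £25,306.0808
1997-03-11 to 1997-04-05: 26 days at 4.4% → £3,389,000 × 4.4% × 26/365 = £10,621.9616
1997-04-06 to 1997-05-07: 32 days at 3.25% → £3,389,000 × 3.25% × 32/365 = £9,656.3288
1997-05-08 to 1997-12-31: 238 days at 3.2% → £3,389,000 × 3.2% × 238/365 = £70,714.0384
Total = £116,298.4096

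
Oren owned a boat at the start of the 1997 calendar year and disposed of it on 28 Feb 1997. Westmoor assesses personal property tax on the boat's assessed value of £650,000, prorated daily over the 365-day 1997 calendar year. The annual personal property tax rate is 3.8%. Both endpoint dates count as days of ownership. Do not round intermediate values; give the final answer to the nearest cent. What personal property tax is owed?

Days held (1 Jan – 28 Feb 1997): 59 out of 365
Tax = £650,000 × 3.8% × 59/365 = £3,992.6027

£3,992.60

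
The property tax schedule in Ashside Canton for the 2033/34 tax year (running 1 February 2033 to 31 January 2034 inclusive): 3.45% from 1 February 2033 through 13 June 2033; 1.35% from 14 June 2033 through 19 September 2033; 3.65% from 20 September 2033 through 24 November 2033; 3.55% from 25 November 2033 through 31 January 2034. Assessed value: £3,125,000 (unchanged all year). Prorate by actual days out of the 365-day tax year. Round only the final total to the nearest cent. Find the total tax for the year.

1 February – 13 June 2033: 133 days at 3.45% → £3,125,000 × 3.45% × 133/365 = £39,285.1027
14 June – 19 September 2033: 98 days at 1.35% → £3,125,000 × 1.35% × 98/365 = £11,327.0548
20 September – 24 November 2033: 66 days at 3.65% → £3,125,000 × 3.65% × 66/365 = £20,625.0000
25 November 2033 – 31 January 2034: 68 days at 3.55% → £3,125,000 × 3.55% × 68/365 = £20,667.8082
Total = £91,904.9658

£91,904.97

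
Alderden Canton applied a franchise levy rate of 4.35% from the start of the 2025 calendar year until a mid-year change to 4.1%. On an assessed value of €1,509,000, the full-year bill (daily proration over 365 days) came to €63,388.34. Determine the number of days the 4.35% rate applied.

Let d = days at the first rate; then 365 − d days at the second rate.
€1,509,000 × [4.35%·d + 4.1%·(365−d)] / 365 = €63,388.34
Solving gives d = 147, so the new rate took effect on 28 May 2025.

147 days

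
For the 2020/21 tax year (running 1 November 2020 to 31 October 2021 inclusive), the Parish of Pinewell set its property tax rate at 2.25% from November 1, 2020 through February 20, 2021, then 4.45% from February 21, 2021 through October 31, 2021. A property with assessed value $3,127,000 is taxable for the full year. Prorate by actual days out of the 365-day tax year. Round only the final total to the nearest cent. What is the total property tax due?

November 1, 2020 – February 20, 2021: 112 days at 2.25% → $3,127,000 × 2.25% × 112/365 = $21,589.1507
February 21 – October 31, 2021: 253 days at 4.45% → $3,127,000 × 4.45% × 253/365 = $96,452.9575
Total = $118,042.1082

$118,042.11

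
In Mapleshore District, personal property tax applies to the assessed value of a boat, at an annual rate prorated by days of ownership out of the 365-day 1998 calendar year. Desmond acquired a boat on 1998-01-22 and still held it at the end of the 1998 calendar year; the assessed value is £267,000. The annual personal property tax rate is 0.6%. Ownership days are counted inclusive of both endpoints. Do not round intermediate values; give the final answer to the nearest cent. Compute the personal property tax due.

£1,509.83

Days held (1998-01-22 to 1998-12-31): 344 out of 365
Tax = £267,000 × 0.6% × 344/365 = £1,509.8301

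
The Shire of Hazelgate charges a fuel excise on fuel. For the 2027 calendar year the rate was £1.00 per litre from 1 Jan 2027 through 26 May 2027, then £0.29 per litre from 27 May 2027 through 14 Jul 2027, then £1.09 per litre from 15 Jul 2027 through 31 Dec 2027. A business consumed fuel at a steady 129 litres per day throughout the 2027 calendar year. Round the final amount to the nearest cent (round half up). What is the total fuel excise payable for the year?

£44,570.79

1 Jan – 26 May 2027: 146 days × 129 litres/day = 18,834 litres at £1.00/litre → £18,834.00
27 May – 14 Jul 2027: 49 days × 129 litres/day = 6,321 litres at £0.29/litre → £1,833.09
15 Jul – 31 Dec 2027: 170 days × 129 litres/day = 21,930 litres at £1.09/litre → £23,903.70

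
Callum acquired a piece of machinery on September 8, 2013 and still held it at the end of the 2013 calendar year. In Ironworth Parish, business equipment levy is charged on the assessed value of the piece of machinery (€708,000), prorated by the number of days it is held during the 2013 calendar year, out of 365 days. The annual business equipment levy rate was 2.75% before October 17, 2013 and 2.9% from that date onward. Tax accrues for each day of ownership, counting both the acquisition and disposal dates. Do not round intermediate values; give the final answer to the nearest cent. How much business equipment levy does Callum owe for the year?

€6,355.51

September 8 – October 16, 2013: 39 days at 2.75% → €708,000 × 2.75% × 39/365 = €2,080.3562
October 17 – December 31, 2013: 76 days at 2.9% → €708,000 × 2.9% × 76/365 = €4,275.1562
Total = €6,355.5123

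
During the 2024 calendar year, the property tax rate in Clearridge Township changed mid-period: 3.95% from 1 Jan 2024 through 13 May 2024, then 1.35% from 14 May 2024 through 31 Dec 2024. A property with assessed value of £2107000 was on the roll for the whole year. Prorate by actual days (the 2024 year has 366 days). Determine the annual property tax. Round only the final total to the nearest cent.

1 Jan – 13 May 2024: 134 days at 3.95% → £2107000 × 3.95% × 134/366 = £30470.9044
14 May – 31 Dec 2024: 232 days at 1.35% → £2107000 × 1.35% × 232/366 = £18030.3934
Total = £48501.2978

£48501.30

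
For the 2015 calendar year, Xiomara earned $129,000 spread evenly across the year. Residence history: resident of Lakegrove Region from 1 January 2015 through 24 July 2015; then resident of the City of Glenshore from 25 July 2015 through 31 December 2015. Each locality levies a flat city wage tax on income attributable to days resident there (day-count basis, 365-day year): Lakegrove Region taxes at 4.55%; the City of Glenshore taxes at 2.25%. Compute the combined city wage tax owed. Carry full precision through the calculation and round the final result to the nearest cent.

$4,568.90

Lakegrove Region, 1 January – 24 July 2015: 205 days → $129,000 × 4.55% × 205/365 = $3,296.5685
The City of Glenshore, 25 July – 31 December 2015: 160 days → $129,000 × 2.25% × 160/365 = $1,272.3288
Total = $4,568.8973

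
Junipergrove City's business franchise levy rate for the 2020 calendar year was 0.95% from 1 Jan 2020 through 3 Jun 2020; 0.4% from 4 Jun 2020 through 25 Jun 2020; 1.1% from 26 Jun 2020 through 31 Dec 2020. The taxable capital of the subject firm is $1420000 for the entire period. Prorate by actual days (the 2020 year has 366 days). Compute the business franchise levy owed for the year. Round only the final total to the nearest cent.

$14120.46

1 Jan – 3 Jun 2020: 155 days at 0.95% → $1420000 × 0.95% × 155/366 = $5712.9781
4 Jun – 25 Jun 2020: 22 days at 0.4% → $1420000 × 0.4% × 22/366 = $341.4208
26 Jun – 31 Dec 2020: 189 days at 1.1% → $1420000 × 1.1% × 189/366 = $8066.0656
Total = $14120.4645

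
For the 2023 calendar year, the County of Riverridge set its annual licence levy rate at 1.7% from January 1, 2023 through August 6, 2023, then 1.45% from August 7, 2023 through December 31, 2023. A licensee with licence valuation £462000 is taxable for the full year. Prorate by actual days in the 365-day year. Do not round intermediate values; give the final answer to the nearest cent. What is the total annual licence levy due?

£7388.84

January 1 – August 6, 2023: 218 days at 1.7% → £462000 × 1.7% × 218/365 = £4690.8822
August 7 – December 31, 2023: 147 days at 1.45% → £462000 × 1.45% × 147/365 = £2697.9534
Total = £7388.8356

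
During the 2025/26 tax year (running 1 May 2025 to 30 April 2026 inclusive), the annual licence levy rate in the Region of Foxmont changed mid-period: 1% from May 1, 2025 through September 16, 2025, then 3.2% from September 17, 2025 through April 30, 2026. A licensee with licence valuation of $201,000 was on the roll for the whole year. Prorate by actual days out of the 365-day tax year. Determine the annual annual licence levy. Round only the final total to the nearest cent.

$4,748.01

May 1 – September 16, 2025: 139 days at 1% → $201,000 × 1% × 139/365 = $765.4521
September 17, 2025 – April 30, 2026: 226 days at 3.2% → $201,000 × 3.2% × 226/365 = $3,982.5534
Total = $4,748.0055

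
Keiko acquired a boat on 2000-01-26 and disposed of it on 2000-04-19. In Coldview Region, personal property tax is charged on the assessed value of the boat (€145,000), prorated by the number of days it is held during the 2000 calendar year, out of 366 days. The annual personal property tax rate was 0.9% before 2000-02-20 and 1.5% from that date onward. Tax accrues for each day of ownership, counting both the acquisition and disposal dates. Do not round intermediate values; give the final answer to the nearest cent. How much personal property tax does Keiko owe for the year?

2000-01-26 to 2000-02-19: 25 days at 0.9% → €145,000 × 0.9% × 25/366 = €89.1393
2000-02-20 to 2000-04-19: 60 days at 1.5% → €145,000 × 1.5% × 60/366 = €356.5574
Total = €445.6967

€445.70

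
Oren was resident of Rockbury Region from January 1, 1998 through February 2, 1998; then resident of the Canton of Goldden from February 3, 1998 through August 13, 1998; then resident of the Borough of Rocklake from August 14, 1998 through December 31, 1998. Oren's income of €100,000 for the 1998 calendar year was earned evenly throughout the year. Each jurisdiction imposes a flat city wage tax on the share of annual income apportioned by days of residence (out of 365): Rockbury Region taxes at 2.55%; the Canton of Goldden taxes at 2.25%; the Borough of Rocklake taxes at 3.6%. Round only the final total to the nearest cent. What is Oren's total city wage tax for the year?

Rockbury Region, January 1 – February 2, 1998: 33 days → €100,000 × 2.55% × 33/365 = €230.5479
The Canton of Goldden, February 3 – August 13, 1998: 192 days → €100,000 × 2.25% × 192/365 = €1,183.5616
The Borough of Rocklake, August 14 – December 31, 1998: 140 days → €100,000 × 3.6% × 140/365 = €1,380.8219
Total = €2,794.9315

€2,794.93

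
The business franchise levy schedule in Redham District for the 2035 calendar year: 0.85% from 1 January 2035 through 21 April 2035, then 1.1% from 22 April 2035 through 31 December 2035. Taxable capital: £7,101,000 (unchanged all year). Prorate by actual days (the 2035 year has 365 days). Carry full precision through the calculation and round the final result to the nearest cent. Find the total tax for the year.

£72,712.29

1 January – 21 April 2035: 111 days at 0.85% → £7,101,000 × 0.85% × 111/365 = £18,355.5986
22 April – 31 December 2035: 254 days at 1.1% → £7,101,000 × 1.1% × 254/365 = £54,356.6959
Total = £72,712.2945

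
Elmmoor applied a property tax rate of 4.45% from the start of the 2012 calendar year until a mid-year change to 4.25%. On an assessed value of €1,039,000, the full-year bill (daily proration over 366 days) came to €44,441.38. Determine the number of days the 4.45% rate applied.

Let d = days at the first rate; then 366 − d days at the second rate.
€1,039,000 × [4.45%·d + 4.25%·(366−d)] / 366 = €44,441.38
Solving gives d = 50, so the new rate took effect on 20 Feb 2012.

50 days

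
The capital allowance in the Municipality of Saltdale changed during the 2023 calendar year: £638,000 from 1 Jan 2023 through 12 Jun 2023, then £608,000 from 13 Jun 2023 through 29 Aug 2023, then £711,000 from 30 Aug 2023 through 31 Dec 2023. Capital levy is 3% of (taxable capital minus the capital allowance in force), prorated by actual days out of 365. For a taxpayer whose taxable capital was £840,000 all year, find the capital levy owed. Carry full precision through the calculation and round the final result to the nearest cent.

£5,508.33

1 Jan – 12 Jun 2023: 163 days, exemption £638,000 → (£840,000 − £638,000) × 3% × 163/365 = £2,706.2466
13 Jun – 29 Aug 2023: 78 days, exemption £608,000 → (£840,000 − £608,000) × 3% × 78/365 = £1,487.3425
30 Aug – 31 Dec 2023: 124 days, exemption £711,000 → (£840,000 − £711,000) × 3% × 124/365 = £1,314.7397
Total = £5,508.3288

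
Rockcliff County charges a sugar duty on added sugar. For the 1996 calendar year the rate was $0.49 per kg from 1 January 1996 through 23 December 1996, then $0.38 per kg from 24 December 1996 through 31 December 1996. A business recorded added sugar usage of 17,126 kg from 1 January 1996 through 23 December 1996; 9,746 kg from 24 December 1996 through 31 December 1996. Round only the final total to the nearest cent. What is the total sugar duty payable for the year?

1 January – 23 December 1996: 17,126 kg at $0.49/kg → $8,391.74
24 December – 31 December 1996: 9,746 kg at $0.38/kg → $3,703.48

$12,095.22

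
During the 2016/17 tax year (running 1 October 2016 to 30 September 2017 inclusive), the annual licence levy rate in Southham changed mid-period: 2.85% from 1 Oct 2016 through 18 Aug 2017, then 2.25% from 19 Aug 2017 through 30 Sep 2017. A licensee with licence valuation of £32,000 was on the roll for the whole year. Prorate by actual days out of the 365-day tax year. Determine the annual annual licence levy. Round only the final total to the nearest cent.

£889.38

1 Oct 2016 – 18 Aug 2017: 322 days at 2.85% → £32,000 × 2.85% × 322/365 = £804.5589
19 Aug – 30 Sep 2017: 43 days at 2.25% → £32,000 × 2.25% × 43/365 = £84.8219
Total = £889.3808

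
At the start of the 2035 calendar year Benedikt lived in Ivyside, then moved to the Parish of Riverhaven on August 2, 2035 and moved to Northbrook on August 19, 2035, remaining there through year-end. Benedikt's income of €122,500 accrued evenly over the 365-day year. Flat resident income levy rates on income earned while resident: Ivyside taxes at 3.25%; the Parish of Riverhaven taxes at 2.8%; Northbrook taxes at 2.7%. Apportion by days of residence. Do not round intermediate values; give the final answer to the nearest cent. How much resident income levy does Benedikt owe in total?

€3,706.38

Ivyside, January 1 – August 1, 2035: 213 days → €122,500 × 3.25% × 213/365 = €2,323.3048
The Parish of Riverhaven, August 2 – August 18, 2035: 17 days → €122,500 × 2.8% × 17/365 = €159.7534
Northbrook, August 19 – December 31, 2035: 135 days → €122,500 × 2.7% × 135/365 = €1,223.3219
Total = €3,706.3801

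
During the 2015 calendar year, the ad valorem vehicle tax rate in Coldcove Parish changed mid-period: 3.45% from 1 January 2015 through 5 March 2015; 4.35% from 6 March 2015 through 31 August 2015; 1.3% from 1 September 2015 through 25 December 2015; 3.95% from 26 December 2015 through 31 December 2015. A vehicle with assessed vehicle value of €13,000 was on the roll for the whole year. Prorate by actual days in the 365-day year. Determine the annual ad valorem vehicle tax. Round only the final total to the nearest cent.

€418.12

1 January – 5 March 2015: 64 days at 3.45% → €13,000 × 3.45% × 64/365 = €78.6411
6 March – 31 August 2015: 179 days at 4.35% → €13,000 × 4.35% × 179/365 = €277.3274
1 September – 25 December 2015: 116 days at 1.3% → €13,000 × 1.3% × 116/365 = €53.7096
26 December – 31 December 2015: 6 days at 3.95% → €13,000 × 3.95% × 6/365 = €8.4411
Total = €418.1192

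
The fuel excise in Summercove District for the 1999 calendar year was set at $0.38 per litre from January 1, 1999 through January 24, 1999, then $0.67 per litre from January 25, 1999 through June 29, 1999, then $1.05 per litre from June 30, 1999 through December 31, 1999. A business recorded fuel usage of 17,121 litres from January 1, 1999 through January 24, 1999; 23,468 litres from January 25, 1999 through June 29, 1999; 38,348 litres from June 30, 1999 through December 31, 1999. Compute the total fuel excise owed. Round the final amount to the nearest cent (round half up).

$62,494.94

January 1 – January 24, 1999: 17,121 litres at $0.38/litre → $6,505.98
January 25 – June 29, 1999: 23,468 litres at $0.67/litre → $15,723.56
June 30 – December 31, 1999: 38,348 litres at $1.05/litre → $40,265.40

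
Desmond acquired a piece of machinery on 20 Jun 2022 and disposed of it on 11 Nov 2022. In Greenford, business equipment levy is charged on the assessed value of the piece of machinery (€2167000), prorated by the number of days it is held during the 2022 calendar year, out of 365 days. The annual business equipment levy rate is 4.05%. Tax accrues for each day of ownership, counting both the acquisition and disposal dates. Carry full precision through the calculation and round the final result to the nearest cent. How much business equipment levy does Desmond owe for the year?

€34864.95

Days held (20 Jun – 11 Nov 2022): 145 out of 365
Tax = €2167000 × 4.05% × 145/365 = €34864.9521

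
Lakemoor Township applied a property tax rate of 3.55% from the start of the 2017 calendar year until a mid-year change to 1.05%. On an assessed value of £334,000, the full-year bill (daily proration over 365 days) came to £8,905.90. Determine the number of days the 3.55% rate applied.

Let d = days at the first rate; then 365 − d days at the second rate.
£334,000 × [3.55%·d + 1.05%·(365−d)] / 365 = £8,905.90
Solving gives d = 236, so the new rate took effect on 25 Aug 2017.

236 days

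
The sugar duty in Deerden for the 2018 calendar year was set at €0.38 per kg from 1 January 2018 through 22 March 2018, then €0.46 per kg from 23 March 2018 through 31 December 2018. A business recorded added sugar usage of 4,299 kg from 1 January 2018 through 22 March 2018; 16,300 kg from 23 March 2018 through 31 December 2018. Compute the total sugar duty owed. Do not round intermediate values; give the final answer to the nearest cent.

1 January – 22 March 2018: 4,299 kg at €0.38/kg → €1,633.62
23 March – 31 December 2018: 16,300 kg at €0.46/kg → €7,498.00

€9,131.62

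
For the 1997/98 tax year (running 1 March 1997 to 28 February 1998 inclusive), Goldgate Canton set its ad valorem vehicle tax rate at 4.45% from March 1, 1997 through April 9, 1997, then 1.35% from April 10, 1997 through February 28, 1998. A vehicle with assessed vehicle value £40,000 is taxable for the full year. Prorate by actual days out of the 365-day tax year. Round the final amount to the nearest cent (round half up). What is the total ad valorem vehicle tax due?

£675.89

March 1 – April 9, 1997: 40 days at 4.45% → £40,000 × 4.45% × 40/365 = £195.0685
April 10, 1997 – February 28, 1998: 325 days at 1.35% → £40,000 × 1.35% × 325/365 = £480.8219
Total = £675.8904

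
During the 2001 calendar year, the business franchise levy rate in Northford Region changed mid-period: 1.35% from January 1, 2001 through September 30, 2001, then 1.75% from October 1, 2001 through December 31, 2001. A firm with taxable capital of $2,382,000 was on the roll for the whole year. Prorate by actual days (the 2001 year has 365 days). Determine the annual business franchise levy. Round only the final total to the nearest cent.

January 1 – September 30, 2001: 273 days at 1.35% → $2,382,000 × 1.35% × 273/365 = $24,051.6740
October 1 – December 31, 2001: 92 days at 1.75% → $2,382,000 × 1.75% × 92/365 = $10,506.9041
Total = $34,558.5781

$34,558.58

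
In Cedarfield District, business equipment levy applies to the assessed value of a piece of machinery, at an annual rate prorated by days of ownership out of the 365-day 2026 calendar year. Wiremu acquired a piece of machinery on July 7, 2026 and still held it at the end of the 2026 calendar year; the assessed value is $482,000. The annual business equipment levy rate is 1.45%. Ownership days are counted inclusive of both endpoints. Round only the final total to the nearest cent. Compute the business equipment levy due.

$3,408.33

Days held (July 7 – December 31, 2026): 178 out of 365
Tax = $482,000 × 1.45% × 178/365 = $3,408.3342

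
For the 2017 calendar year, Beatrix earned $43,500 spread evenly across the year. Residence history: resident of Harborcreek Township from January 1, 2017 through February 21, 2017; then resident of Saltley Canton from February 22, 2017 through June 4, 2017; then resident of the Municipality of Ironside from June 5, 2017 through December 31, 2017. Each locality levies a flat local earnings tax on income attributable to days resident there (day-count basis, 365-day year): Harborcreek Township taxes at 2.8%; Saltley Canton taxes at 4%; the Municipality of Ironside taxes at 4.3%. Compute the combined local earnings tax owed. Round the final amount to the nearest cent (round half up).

Harborcreek Township, January 1 – February 21, 2017: 52 days → $43,500 × 2.8% × 52/365 = $173.5233
Saltley Canton, February 22 – June 4, 2017: 103 days → $43,500 × 4% × 103/365 = $491.0137
The Municipality of Ironside, June 5 – December 31, 2017: 210 days → $43,500 × 4.3% × 210/365 = $1,076.1781
Total = $1,740.7151

$1,740.72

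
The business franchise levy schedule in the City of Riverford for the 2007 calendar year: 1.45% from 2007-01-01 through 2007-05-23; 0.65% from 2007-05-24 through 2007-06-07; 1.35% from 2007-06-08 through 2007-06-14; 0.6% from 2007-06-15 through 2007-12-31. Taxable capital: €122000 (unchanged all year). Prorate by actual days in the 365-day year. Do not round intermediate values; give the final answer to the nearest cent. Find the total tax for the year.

2007-01-01 to 2007-05-23: 143 days at 1.45% → €122000 × 1.45% × 143/365 = €693.0603
2007-05-24 to 2007-06-07: 15 days at 0.65% → €122000 × 0.65% × 15/365 = €32.5890
2007-06-08 to 2007-06-14: 7 days at 1.35% → €122000 × 1.35% × 7/365 = €31.5863
2007-06-15 to 2007-12-31: 200 days at 0.6% → €122000 × 0.6% × 200/365 = €401.0959
Total = €1158.3315

€1158.33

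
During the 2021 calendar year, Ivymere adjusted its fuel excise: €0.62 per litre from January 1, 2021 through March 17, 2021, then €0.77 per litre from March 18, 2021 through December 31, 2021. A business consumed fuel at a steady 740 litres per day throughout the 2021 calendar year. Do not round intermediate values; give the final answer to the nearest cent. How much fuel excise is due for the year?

January 1 – March 17, 2021: 76 days × 740 litres/day = 56,240 litres at €0.62/litre → €34,868.80
March 18 – December 31, 2021: 289 days × 740 litres/day = 213,860 litres at €0.77/litre → €164,672.20

€199,541.00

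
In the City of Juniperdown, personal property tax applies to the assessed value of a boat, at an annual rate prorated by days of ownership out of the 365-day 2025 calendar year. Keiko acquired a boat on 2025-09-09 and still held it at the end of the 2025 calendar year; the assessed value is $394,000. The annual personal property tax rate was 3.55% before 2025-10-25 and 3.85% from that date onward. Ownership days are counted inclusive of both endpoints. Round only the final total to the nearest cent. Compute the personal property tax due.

2025-09-09 to 2025-10-24: 46 days at 3.55% → $394,000 × 3.55% × 46/365 = $1,762.7452
2025-10-25 to 2025-12-31: 68 days at 3.85% → $394,000 × 3.85% × 68/365 = $2,826.0055
Total = $4,588.7507

$4,588.75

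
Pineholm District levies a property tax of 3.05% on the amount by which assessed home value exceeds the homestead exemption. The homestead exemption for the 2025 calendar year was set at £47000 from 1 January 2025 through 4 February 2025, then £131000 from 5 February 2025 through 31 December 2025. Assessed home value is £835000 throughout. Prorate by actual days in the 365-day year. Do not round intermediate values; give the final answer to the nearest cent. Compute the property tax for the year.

£21717.67

1 January – 4 February 2025: 35 days, exemption £47000 → (£835000 − £47000) × 3.05% × 35/365 = £2304.6301
5 February – 31 December 2025: 330 days, exemption £131000 → (£835000 − £131000) × 3.05% × 330/365 = £19413.0411
Total = £21717.6712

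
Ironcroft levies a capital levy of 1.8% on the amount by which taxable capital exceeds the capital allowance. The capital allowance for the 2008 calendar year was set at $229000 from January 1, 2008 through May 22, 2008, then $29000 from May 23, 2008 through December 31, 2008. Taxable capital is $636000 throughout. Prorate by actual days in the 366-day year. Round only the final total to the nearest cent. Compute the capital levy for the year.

January 1 – May 22, 2008: 143 days, exemption $229000 → ($636000 − $229000) × 1.8% × 143/366 = $2862.3443
May 23 – December 31, 2008: 223 days, exemption $29000 → ($636000 − $29000) × 1.8% × 223/366 = $6657.0984
Total = $9519.4426

$9519.44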